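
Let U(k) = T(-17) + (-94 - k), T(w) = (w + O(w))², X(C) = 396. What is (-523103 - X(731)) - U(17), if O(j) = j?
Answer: -524544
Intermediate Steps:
T(w) = 4*w² (T(w) = (w + w)² = (2*w)² = 4*w²)
U(k) = 1062 - k (U(k) = 4*(-17)² + (-94 - k) = 4*289 + (-94 - k) = 1156 + (-94 - k) = 1062 - k)
(-523103 - X(731)) - U(17) = (-523103 - 1*396) - (1062 - 1*17) = (-523103 - 396) - (1062 - 17) = -523499 - 1*1045 = -523499 - 1045 = -524544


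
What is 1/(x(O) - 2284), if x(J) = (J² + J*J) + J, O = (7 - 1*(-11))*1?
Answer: -1/1618 ≈ -0.00061805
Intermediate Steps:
O = 18 (O = (7 + 11)*1 = 18*1 = 18)
x(J) = J + 2*J² (x(J) = (J² + J²) + J = 2*J² + J = J + 2*J²)
1/(x(O) - 2284) = 1/(18*(1 + 2*18) - 2284) = 1/(18*(1 + 36) - 2284) = 1/(18*37 - 2284) = 1/(666 - 2284) = 1/(-1618) = -1/1618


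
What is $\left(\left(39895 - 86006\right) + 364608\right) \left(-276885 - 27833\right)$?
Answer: $-97051768846$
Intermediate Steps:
$\left(\left(39895 - 86006\right) + 364608\right) \left(-276885 - 27833\right) = \left(\left(39895 - 86006\right) + 364608\right) \left(-304718\right) = \left(-46111 + 364608\right) \left(-304718\right) = 318497 \left(-304718\right) = -97051768846$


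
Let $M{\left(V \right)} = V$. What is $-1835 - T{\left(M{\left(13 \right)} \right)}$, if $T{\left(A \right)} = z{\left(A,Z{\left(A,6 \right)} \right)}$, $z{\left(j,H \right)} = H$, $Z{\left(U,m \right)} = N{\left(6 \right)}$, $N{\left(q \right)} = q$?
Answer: $-1841$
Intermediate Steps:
$Z{\left(U,m \right)} = 6$
$T{\left(A \right)} = 6$
$-1835 - T{\left(M{\left(13 \right)} \right)} = -1835 - 6 = -1841$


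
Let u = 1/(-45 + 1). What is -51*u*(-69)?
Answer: -3519/44 ≈ -79.977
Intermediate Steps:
u = -1/44 (u = 1/(-44) = -1/44 ≈ -0.022727)
-51*u*(-69) = -51*(-1/44)*(-69) = (51/44)*(-69) = -3519/44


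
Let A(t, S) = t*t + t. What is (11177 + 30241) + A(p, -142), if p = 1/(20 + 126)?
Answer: 882866235/21316 ≈ 41418.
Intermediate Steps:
p = 1/146 ≈ 0.0068493
A(t, S) = t + t**2 (A(t, S) = t**2 + t = t + t**2)
(11177 + 30241) + A(p, -142) = (11177 + 30241) + (1 + 1/146)/146 = 41418 + (1/146)*(147/146) = 41418 + 147/21316 = 882866235/21316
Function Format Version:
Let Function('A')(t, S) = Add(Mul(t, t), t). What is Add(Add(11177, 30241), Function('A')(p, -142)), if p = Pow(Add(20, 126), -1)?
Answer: Rational(882866235, 21316) ≈ 41418.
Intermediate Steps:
p = Rational(1, 146) (p = Pow(146, -1) = Rational(1, 146) ≈ 0.0068493)
Function('A')(t, S) = Add(t, Pow(t, 2)) (Function('A')(t, S) = Add(Pow(t, 2), t) = Add(t, Pow(t, 2)))
Add(Add(11177, 30241), Function('A')(p, -142)) = Add(Add(11177, 30241), Mul(Rational(1, 146), Add(1, Rational(1, 146)))) = Add(41418, Mul(Rational(1, 146), Rational(147, 146))) = Add(41418, Rational(147, 21316)) = Rational(882866235, 21316)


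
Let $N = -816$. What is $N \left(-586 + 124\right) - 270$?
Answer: $376722$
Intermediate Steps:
$N \left(-586 + 124\right) - 270 = - 816 \left(-586 + 124\right) - 270 = \left(-816\right) \left(-462\right) - 270 = 376992 - 270 = 376722$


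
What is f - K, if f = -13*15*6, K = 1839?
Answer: -3009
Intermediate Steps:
f = -1170 (f = -195*6 = -1170)
f - K = -1170 - 1*1839 = -1170 - 1839 = -3009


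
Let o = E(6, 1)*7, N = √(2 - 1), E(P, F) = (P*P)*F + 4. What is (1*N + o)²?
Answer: 78961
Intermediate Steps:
E(P, F) = 4 + F*P² (E(P, F) = P²*F + 4 = F*P² + 4 = 4 + F*P²)
N = 1 (N = √1 = 1)
o = 280 (o = (4 + 1*6²)*7 = (4 + 1*36)*7 = (4 + 36)*7 = 40*7 = 280)
(1*N + o)² = (1*1 + 280)² = (1 + 280)² = 281² = 78961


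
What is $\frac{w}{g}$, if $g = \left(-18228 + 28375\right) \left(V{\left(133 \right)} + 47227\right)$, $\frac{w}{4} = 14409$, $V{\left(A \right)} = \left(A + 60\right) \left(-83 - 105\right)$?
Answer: $\frac{57636}{111038621} \approx 0.00051906$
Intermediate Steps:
$V{\left(A \right)} = -11280 - 188 A$ ($V{\left(A \right)} = \left(60 + A\right) \left(-188\right) = -11280 - 188 A$)
$w = 57636$ ($w = 4 \cdot 14409 = 57636$)
$g = 111038621$ ($g = \left(-18228 + 28375\right) \left(\left(-11280 - 25004\right) + 47227\right) = 10147 \left(\left(-11280 - 25004\right) + 47227\right) = 10147 \left(-36284 + 47227\right) = 10147 \cdot 10943 = 111038621$)
$\frac{w}{g} = \frac{57636}{111038621}$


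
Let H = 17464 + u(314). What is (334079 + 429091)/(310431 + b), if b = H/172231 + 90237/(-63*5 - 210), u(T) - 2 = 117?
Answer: 3286038306750/1335906401993 ≈ 2.4598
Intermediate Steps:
u(T) = 119 (u(T) = 2 + 117 = 119)
H = 17583 (H = 17464 + 119 = 17583)
b = -739637032/4305775 (b = 17583/172231 + 90237/(-63*5 - 210) = 17583*(1/172231) + 90237/(-315 - 210) = 17583/172231 + 90237/(-525) = 17583/172231 + 90237*(-1/525) = 17583/172231 - 4297/25 = -739637032/4305775 ≈ -171.78)
(334079 + 429091)/(310431 + b) = (334079 + 429091)/(310431 - 739637032/4305775) = 763170/(1335906401993/4305775) = 763170*(4305775/1335906401993) = 3286038306750/1335906401993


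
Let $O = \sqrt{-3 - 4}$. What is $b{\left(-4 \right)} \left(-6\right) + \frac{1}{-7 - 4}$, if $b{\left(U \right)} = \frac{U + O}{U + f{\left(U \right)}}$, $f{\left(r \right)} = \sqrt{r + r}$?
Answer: $- \frac{45}{11} - \frac{\sqrt{14}}{2} + i \sqrt{7} - 2 i \sqrt{2} \approx -5.9617 - 0.18268 i$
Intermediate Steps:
$O = i \sqrt{7}$ ($O = \sqrt{-7} = i \sqrt{7} \approx 2.6458 i$)
$f{\left(r \right)} = \sqrt{2} \sqrt{r}$ ($f{\left(r \right)} = \sqrt{2 r} = \sqrt{2} \sqrt{r}$)
$b{\left(U \right)} = \frac{U + i \sqrt{7}}{U + \sqrt{2} \sqrt{U}}$
$b{\left(-4 \right)} \left(-6\right) + \frac{1}{-7 - 4} = \frac{-4 + i \sqrt{7}}{-4 + \sqrt{2} \sqrt{-4}} \left(-6\right) + \frac{1}{-7 - 4} = \frac{-4 + i \sqrt{7}}{-4 + \sqrt{2} \cdot 2 i} \left(-6\right) + \frac{1}{-7 - 4} = \frac{-4 + i \sqrt{7}}{-4 + 2 i \sqrt{2}} \left(-6\right) + \frac{1}{-11} = - \frac{6 \left(-4 + i \sqrt{7}\right)}{-4 + 2 i \sqrt{2}} - \frac{1}{11} = - \frac{1}{11} - \frac{6 \left(-4 + i \sqrt{7}\right)}{-4 + 2 i \sqrt{2}}$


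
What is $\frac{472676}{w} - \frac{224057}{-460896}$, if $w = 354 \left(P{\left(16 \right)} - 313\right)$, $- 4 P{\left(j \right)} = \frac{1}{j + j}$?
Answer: $- \frac{4117928412253}{1089482096160} \approx -3.7797$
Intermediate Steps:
$P{\left(j \right)} = - \frac{1}{8 j}$ ($P{\left(j \right)} = - \frac{1}{4 \left(j + j\right)} = - \frac{1}{4 \cdot 2 j} = - \frac{\frac{1}{2} \frac{1}{j}}{4} = - \frac{1}{8 j}$)
$w = - \frac{7091505}{64}$ ($w = 354 \left(- \frac{1}{8 \cdot 16} - 313\right) = 354 \left(\left(- \frac{1}{8}\right) \frac{1}{16} - 313\right) = 354 \left(- \frac{1}{128} - 313\right) = 354 \left(- \frac{40065}{128}\right) = - \frac{7091505}{64} \approx -1.108 \cdot 10^{5}$)
$\frac{472676}{w} - \frac{224057}{-460896} = \frac{472676}{- \frac{7091505}{64}} - \frac{224057}{-460896} = 472676 \left(- \frac{64}{7091505}\right) - - \frac{224057}{460896} = - \frac{30251264}{7091505} + \frac{224057}{460896} = - \frac{4117928412253}{1089482096160}$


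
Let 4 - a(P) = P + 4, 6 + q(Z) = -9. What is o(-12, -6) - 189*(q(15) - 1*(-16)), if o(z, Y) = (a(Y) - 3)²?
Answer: -180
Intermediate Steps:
q(Z) = -15 (q(Z) = -6 - 9 = -15)
a(P) = -P (a(P) = 4 - (P + 4) = 4 - (4 + P) = 4 + (-4 - P) = -P)
o(z, Y) = (-3 - Y)² (o(z, Y) = (-Y - 3)² = (-3 - Y)²)
o(-12, -6) - 189*(q(15) - 1*(-16)) = (3 - 6)² - 189*(-15 - 1*(-16)) = (-3)² - 189*(-15 + 16) = 9 - 189*1 = 9 - 189 = -180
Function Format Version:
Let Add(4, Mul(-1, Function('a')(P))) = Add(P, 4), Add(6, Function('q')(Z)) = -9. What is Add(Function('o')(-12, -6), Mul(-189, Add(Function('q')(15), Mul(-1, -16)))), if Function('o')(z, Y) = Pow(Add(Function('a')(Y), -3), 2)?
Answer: -180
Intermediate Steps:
Function('q')(Z) = -15 (Function('q')(Z) = Add(-6, -9) = -15)
Function('a')(P) = Mul(-1, P) (Function('a')(P) = Add(4, Mul(-1, Add(P, 4))) = Add(4, Mul(-1, Add(4, P))) = Add(4, Add(-4, Mul(-1, P))) = Mul(-1, P))
Function('o')(z, Y) = Pow(Add(-3, Mul(-1, Y)), 2) (Function('o')(z, Y) = Pow(Add(Mul(-1, Y), -3), 2) = Pow(Add(-3, Mul(-1, Y)), 2))
Add(Function('o')(-12, -6), Mul(-189, Add(Function('q')(15), Mul(-1, -16)))) = Add(Pow(Add(3, -6), 2), Mul(-189, Add(-15, Mul(-1, -16)))) = Add(Pow(-3, 2), Mul(-189, Add(-15, 16))) = Add(9, Mul(-189, 1)) = Add(9, -189) = -180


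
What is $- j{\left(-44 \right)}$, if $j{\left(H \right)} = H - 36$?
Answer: $80$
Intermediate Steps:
$j{\left(H \right)} = -36 + H$
$- j{\left(-44 \right)} = - (-36 - 44) = \left(-1\right) \left(-80\right) = 80$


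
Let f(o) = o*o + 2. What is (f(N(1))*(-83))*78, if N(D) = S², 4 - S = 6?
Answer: -116532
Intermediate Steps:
S = -2 (S = 4 - 1*6 = 4 - 6 = -2)
N(D) = 4 (N(D) = (-2)² = 4)
f(o) = 2 + o² (f(o) = o² + 2 = 2 + o²)
(f(N(1))*(-83))*78 = ((2 + 4²)*(-83))*78 = ((2 + 16)*(-83))*78 = (18*(-83))*78 = -1494*78 = -116532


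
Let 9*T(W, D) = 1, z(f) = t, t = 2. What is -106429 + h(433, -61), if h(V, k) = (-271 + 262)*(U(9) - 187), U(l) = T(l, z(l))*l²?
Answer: -104827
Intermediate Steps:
z(f) = 2
T(W, D) = ⅑ (T(W, D) = (⅑)*1 = ⅑)
U(l) = l²/9
h(V, k) = 1602 (h(V, k) = (-271 + 262)*((⅑)*9² - 187) = -9*((⅑)*81 - 187) = -9*(9 - 187) = -9*(-178) = 1602)
-106429 + h(433, -61) = -106429 + 1602 = -104827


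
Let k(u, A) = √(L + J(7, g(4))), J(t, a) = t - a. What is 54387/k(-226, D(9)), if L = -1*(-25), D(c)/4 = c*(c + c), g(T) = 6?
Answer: 54387*√26/26 ≈ 10666.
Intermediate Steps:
D(c) = 8*c² (D(c) = 4*(c*(c + c)) = 4*(c*(2*c)) = 4*(2*c²) = 8*c²)
L = 25
k(u, A) = √26 (k(u, A) = √(25 + (7 - 1*6)) = √(25 + (7 - 6)) = √(25 + 1) = √26)
54387/k(-226, D(9)) = 54387/(√26) = 54387*(√26/26) = 54387*√26/26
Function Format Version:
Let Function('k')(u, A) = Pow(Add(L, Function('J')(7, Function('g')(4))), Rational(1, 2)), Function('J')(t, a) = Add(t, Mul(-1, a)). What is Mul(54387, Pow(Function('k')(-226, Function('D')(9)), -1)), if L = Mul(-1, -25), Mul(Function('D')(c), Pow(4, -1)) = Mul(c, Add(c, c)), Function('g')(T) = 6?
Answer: Mul(Rational(54387, 26), Pow(26, Rational(1, 2))) ≈ 10666.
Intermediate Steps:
Function('D')(c) = Mul(8, Pow(c, 2)) (Function('D')(c) = Mul(4, Mul(c, Add(c, c))) = Mul(4, Mul(c, Mul(2, c))) = Mul(4, Mul(2, Pow(c, 2))) = Mul(8, Pow(c, 2)))
L = 25
Function('k')(u, A) = Pow(26, Rational(1, 2)) (Function('k')(u, A) = Pow(Add(25, Add(7, Mul(-1, 6))), Rational(1, 2)) = Pow(Add(25, Add(7, -6)), Rational(1, 2)) = Pow(Add(25, 1), Rational(1, 2)) = Pow(26, Rational(1, 2)))
Mul(54387, Pow(Function('k')(-226, Function('D')(9)), -1)) = Mul(54387, Pow(Pow(26, Rational(1, 2)), -1)) = Mul(54387, Mul(Rational(1, 26), Pow(26, Rational(1, 2)))) = Mul(Rational(54387, 26), Pow(26, Rational(1, 2)))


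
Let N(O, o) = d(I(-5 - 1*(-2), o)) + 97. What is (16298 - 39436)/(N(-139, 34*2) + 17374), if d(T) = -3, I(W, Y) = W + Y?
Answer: -11569/8734 ≈ -1.3246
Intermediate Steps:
N(O, o) = 94 (N(O, o) = -3 + 97 = 94)
(16298 - 39436)/(N(-139, 34*2) + 17374) = (16298 - 39436)/(94 + 17374) = -23138/17468 = -23138*1/17468 = -11569/8734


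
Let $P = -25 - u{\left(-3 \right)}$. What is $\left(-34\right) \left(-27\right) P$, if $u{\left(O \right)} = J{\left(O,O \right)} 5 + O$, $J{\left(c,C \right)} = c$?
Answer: $-6426$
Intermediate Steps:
$u{\left(O \right)} = 6 O$ ($u{\left(O \right)} = O 5 + O = 5 O + O = 6 O$)
$P = -7$ ($P = -25 - 6 \left(-3\right) = -25 - -18 = -25 + 18 = -7$)
$\left(-34\right) \left(-27\right) P = \left(-34\right) \left(-27\right) \left(-7\right) = 918 \left(-7\right) = -6426$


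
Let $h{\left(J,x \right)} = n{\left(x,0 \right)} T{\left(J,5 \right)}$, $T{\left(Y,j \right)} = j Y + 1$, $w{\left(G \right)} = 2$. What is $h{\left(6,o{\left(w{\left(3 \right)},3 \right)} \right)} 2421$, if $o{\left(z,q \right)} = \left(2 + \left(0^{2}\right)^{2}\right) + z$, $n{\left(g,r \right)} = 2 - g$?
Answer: $-150102$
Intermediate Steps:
$T{\left(Y,j \right)} = 1 + Y j$ ($T{\left(Y,j \right)} = Y j + 1 = 1 + Y j$)
$o{\left(z,q \right)} = 2 + z$ ($o{\left(z,q \right)} = \left(2 + 0^{2}\right) + z = \left(2 + 0\right) + z = 2 + z$)
$h{\left(J,x \right)} = \left(1 + 5 J\right) \left(2 - x\right)$ ($h{\left(J,x \right)} = \left(2 - x\right) \left(1 + J 5\right) = \left(2 - x\right) \left(1 + 5 J\right) = \left(1 + 5 J\right) \left(2 - x\right)$)
$h{\left(6,o{\left(w{\left(3 \right)},3 \right)} \right)} 2421 = - \left(1 + 5 \cdot 6\right) \left(-2 + \left(2 + 2\right)\right) 2421 = - \left(1 + 30\right) \left(-2 + 4\right) 2421 = \left(-1\right) 31 \cdot 2 \cdot 2421 = \left(-62\right) 2421 = -150102$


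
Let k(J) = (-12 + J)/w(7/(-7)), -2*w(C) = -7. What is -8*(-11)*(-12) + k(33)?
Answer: -1050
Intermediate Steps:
w(C) = 7/2 (w(C) = -1/2*(-7) = 7/2)
k(J) = -24/7 + 2*J/7 (k(J) = (-12 + J)/(7/2) = (-12 + J)*(2/7) = -24/7 + 2*J/7)
-8*(-11)*(-12) + k(33) = -8*(-11)*(-12) + (-24/7 + (2/7)*33) = 88*(-12) + (-24/7 + 66/7) = -1056 + 6 = -1050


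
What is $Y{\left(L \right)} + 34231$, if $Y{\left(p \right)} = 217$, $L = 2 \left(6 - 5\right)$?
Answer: $34448$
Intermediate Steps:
$L = 2$ ($L = 2 \cdot 1 = 2$)
$Y{\left(L \right)} + 34231 = 217 + 34231 = 34448$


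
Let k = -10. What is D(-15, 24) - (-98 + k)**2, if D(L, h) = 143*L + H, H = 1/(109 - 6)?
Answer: -1422326/103 ≈ -13809.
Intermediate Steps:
H = 1/103 ≈ 0.0097087
D(L, h) = 1/103 + 143*L (D(L, h) = 143*L + 1/103 = 1/103 + 143*L)
D(-15, 24) - (-98 + k)**2 = (1/103 + 143*(-15)) - (-98 - 10)**2 = (1/103 - 2145) - 1*(-108)**2 = -220934/103 - 1*11664 = -220934/103 - 11664 = -1422326/103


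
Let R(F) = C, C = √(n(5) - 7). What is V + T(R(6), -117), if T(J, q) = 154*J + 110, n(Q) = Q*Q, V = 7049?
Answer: 7159 + 462*√2 ≈ 7812.4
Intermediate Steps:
n(Q) = Q²
C = 3*√2 (C = √(5² - 7) = √(25 - 7) = √18 = 3*√2 ≈ 4.2426)
R(F) = 3*√2
T(J, q) = 110 + 154*J
V + T(R(6), -117) = 7049 + (110 + 154*(3*√2)) = 7049 + (110 + 462*√2) = 7159 + 462*√2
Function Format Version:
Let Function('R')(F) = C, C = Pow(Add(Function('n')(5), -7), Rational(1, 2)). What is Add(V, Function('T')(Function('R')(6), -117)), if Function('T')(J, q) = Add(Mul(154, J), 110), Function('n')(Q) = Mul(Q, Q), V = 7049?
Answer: Add(7159, Mul(462, Pow(2, Rational(1, 2)))) ≈ 7812.4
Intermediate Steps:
Function('n')(Q) = Pow(Q, 2)
C = Mul(3, Pow(2, Rational(1, 2))) (C = Pow(Add(Pow(5, 2), -7), Rational(1, 2)) = Pow(Add(25, -7), Rational(1, 2)) = Pow(18, Rational(1, 2)) = Mul(3, Pow(2, Rational(1, 2))) ≈ 4.2426)
Function('R')(F) = Mul(3, Pow(2, Rational(1, 2)))
Function('T')(J, q) = Add(110, Mul(154, J))
Add(V, Function('T')(Function('R')(6), -117)) = Add(7049, Add(110, Mul(154, Mul(3, Pow(2, Rational(1, 2)))))) = Add(7049, Add(110, Mul(462, Pow(2, Rational(1, 2))))) = Add(7159, Mul(462, Pow(2, Rational(1, 2))))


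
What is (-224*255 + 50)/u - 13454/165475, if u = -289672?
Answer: 2773205581/23966737100 ≈ 0.11571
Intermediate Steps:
(-224*255 + 50)/u - 13454/165475 = (-224*255 + 50)/(-289672) - 13454/165475 = (-57120 + 50)*(-1/289672) - 13454*1/165475 = -57070*(-1/289672) - 13454/165475 = 28535/144836 - 13454/165475 = 2773205581/23966737100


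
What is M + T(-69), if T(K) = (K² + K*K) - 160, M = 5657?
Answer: 15019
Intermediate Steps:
T(K) = -160 + 2*K² (T(K) = (K² + K²) - 160 = 2*K² - 160 = -160 + 2*K²)
M + T(-69) = 5657 + (-160 + 2*(-69)²) = 5657 + (-160 + 2*4761) = 5657 + (-160 + 9522) = 5657 + 9362 = 15019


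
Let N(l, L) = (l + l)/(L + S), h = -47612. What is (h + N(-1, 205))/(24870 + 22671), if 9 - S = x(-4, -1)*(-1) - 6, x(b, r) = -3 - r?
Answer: -1729903/1727323 ≈ -1.0015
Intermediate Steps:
S = 13 (S = 9 - ((-3 - 1*(-1))*(-1) - 6) = 9 - ((-3 + 1)*(-1) - 6) = 9 - (-2*(-1) - 6) = 9 - (2 - 6) = 9 - 1*(-4) = 9 + 4 = 13)
N(l, L) = 2*l/(13 + L) (N(l, L) = (l + l)/(L + 13) = (2*l)/(13 + L) = 2*l/(13 + L))
(h + N(-1, 205))/(24870 + 22671) = (-47612 + 2*(-1)/(13 + 205))/(24870 + 22671) = (-47612 + 2*(-1)/218)/47541 = (-47612 + 2*(-1)*(1/218))*(1/47541) = (-47612 - 1/109)*(1/47541) = -5189709/109*1/47541 = -1729903/1727323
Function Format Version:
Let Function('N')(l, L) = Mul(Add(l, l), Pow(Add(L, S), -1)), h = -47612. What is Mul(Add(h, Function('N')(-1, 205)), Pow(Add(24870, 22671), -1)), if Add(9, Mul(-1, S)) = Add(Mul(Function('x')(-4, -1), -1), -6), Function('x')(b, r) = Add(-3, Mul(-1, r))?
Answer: Rational(-1729903, 1727323) ≈ -1.0015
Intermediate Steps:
S = 13 (S = Add(9, Mul(-1, Add(Mul(Add(-3, Mul(-1, -1)), -1), -6))) = Add(9, Mul(-1, Add(Mul(Add(-3, 1), -1), -6))) = Add(9, Mul(-1, Add(Mul(-2, -1), -6))) = Add(9, Mul(-1, Add(2, -6))) = Add(9, Mul(-1, -4)) = Add(9, 4) = 13)
Function('N')(l, L) = Mul(2, l, Pow(Add(13, L), -1)) (Function('N')(l, L) = Mul(Add(l, l), Pow(Add(L, 13), -1)) = Mul(Mul(2, l), Pow(Add(13, L), -1)) = Mul(2, l, Pow(Add(13, L), -1)))
Mul(Add(h, Function('N')(-1, 205)), Pow(Add(24870, 22671), -1)) = Mul(Add(-47612, Mul(2, -1, Pow(Add(13, 205), -1))), Pow(Add(24870, 22671), -1)) = Mul(Add(-47612, Mul(2, -1, Pow(218, -1))), Pow(47541, -1)) = Mul(Add(-47612, Mul(2, -1, Rational(1, 218))), Rational(1, 47541)) = Mul(Add(-47612, Rational(-1, 109)), Rational(1, 47541)) = Mul(Rational(-5189709, 109), Rational(1, 47541)) = Rational(-1729903, 1727323)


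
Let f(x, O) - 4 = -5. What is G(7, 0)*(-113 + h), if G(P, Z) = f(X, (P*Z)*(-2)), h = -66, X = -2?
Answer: 179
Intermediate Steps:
f(x, O) = -1 (f(x, O) = 4 - 5 = -1)
G(P, Z) = -1
G(7, 0)*(-113 + h) = -(-113 - 66) = -1*(-179) = 179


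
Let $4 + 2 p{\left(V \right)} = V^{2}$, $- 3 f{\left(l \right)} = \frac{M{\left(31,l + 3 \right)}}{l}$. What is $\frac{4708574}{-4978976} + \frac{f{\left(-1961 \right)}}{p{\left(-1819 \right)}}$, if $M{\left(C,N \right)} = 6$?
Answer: $- \frac{15275726392500947}{16152974369821776} \approx -0.94569$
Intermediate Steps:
$f{\left(l \right)} = - \frac{2}{l}$ ($f{\left(l \right)} = - \frac{6 \frac{1}{l}}{3} = - \frac{2}{l}$)
$p{\left(V \right)} = -2 + \frac{V^{2}}{2}$
$\frac{4708574}{-4978976} + \frac{f{\left(-1961 \right)}}{p{\left(-1819 \right)}} = \frac{4708574}{-4978976} + \frac{\left(-2\right) \frac{1}{-1961}}{-2 + \frac{\left(-1819\right)^{2}}{2}} = 4708574 \left(- \frac{1}{4978976}\right) + \frac{\left(-2\right) \left(- \frac{1}{1961}\right)}{-2 + \frac{1}{2} \cdot 3308761} = - \frac{2354287}{2489488} + \frac{2}{1961 \left(-2 + \frac{3308761}{2}\right)} = - \frac{2354287}{2489488} + \frac{2}{1961 \cdot \frac{3308757}{2}} = - \frac{2354287}{2489488} + \frac{2}{1961} \cdot \frac{2}{3308757} = - \frac{2354287}{2489488} + \frac{4}{6488472477} = - \frac{15275726392500947}{16152974369821776}$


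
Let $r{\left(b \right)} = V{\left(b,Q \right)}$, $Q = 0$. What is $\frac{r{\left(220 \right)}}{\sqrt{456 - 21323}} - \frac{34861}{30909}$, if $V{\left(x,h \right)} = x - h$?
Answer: $- \frac{34861}{30909} - \frac{20 i \sqrt{20867}}{1897} \approx -1.1279 - 1.523 i$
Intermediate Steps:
$r{\left(b \right)} = b$ ($r{\left(b \right)} = b - 0 = b + 0 = b$)
$\frac{r{\left(220 \right)}}{\sqrt{456 - 21323}} - \frac{34861}{30909} = \frac{220}{\sqrt{456 - 21323}} - \frac{34861}{30909} = \frac{220}{\sqrt{-20867}} - \frac{34861}{30909} = \frac{220}{i \sqrt{20867}} - \frac{34861}{30909} = 220 \left(- \frac{i \sqrt{20867}}{20867}\right) - \frac{34861}{30909} = - \frac{20 i \sqrt{20867}}{1897} - \frac{34861}{30909} = - \frac{34861}{30909} - \frac{20 i \sqrt{20867}}{1897}$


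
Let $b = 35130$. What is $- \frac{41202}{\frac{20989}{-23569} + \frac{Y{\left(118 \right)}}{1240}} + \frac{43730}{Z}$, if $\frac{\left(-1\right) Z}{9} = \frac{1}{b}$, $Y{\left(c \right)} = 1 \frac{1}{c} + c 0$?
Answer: $- \frac{174690077210882980}{1023695637} \approx -1.7065 \cdot 10^{8}$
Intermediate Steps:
$Y{\left(c \right)} = \frac{1}{c}$ ($Y{\left(c \right)} = \frac{1}{c} + 0 = \frac{1}{c}$)
$Z = - \frac{3}{11710}$ ($Z = - \frac{9}{35130} = \left(-9\right) \frac{1}{35130} = - \frac{3}{11710} \approx -0.00025619$)
$- \frac{41202}{\frac{20989}{-23569} + \frac{Y{\left(118 \right)}}{1240}} + \frac{43730}{Z} = - \frac{41202}{\frac{20989}{-23569} + \frac{1}{118 \cdot 1240}} + \frac{43730}{- \frac{3}{11710}} = - \frac{41202}{20989 \left(- \frac{1}{23569}\right) + \frac{1}{118} \cdot \frac{1}{1240}} + 43730 \left(- \frac{11710}{3}\right) = - \frac{41202}{- \frac{20989}{23569} + \frac{1}{146320}} - \frac{512078300}{3} = - \frac{41202}{- \frac{3071086911}{3448616080}} - \frac{512078300}{3} = \left(-41202\right) \left(- \frac{3448616080}{3071086911}\right) - \frac{512078300}{3} = \frac{15787764414240}{341231879} - \frac{512078300}{3} = - \frac{174690077210882980}{1023695637}$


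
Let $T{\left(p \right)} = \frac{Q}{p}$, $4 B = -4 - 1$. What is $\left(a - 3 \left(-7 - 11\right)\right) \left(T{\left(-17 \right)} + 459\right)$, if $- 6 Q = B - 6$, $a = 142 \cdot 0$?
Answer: $\frac{1685187}{68} \approx 24782.0$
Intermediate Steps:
$B = - \frac{5}{4}$ ($B = \frac{-4 - 1}{4} = \frac{1}{4} \left(-5\right) = - \frac{5}{4} \approx -1.25$)
$a = 0$
$Q = \frac{29}{24}$ ($Q = - \frac{- \frac{5}{4} - 6}{6} = \left(- \frac{1}{6}\right) \left(- \frac{29}{4}\right) = \frac{29}{24} \approx 1.2083$)
$T{\left(p \right)} = \frac{29}{24 p}$
$\left(a - 3 \left(-7 - 11\right)\right) \left(T{\left(-17 \right)} + 459\right) = \left(0 - 3 \left(-7 - 11\right)\right) \left(\frac{29}{24 \left(-17\right)} + 459\right) = \left(0 - -54\right) \left(\frac{29}{24} \left(- \frac{1}{17}\right) + 459\right) = \left(0 + 54\right) \left(- \frac{29}{408} + 459\right) = 54 \cdot \frac{187243}{408} = \frac{1685187}{68}$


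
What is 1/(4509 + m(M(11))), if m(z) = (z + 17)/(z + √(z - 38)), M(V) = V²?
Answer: 10943120/49355079801 + 23*√83/49355079801 ≈ 0.00022173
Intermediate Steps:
m(z) = (17 + z)/(z + √(-38 + z))
1/(4509 + m(M(11))) = 1/(4509 + (17 + 11²)/(11² + √(-38 + 11²))) = 1/(4509 + (17 + 121)/(121 + √(-38 + 121))) = 1/(4509 + 138/(121 + √83))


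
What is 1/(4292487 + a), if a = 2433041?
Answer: 1/6725528 ≈ 1.4869e-7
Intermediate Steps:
1/(4292487 + a) = 1/(4292487 + 2433041) = 1/6725528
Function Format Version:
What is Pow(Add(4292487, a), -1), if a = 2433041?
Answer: Rational(1, 6725528) ≈ 1.4869e-7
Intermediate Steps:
Pow(Add(4292487, a), -1) = Pow(Add(4292487, 2433041), -1) = Pow(6725528, -1) = Rational(1, 6725528)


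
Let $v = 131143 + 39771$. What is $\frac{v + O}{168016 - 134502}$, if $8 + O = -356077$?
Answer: $- \frac{185171}{33514} \approx -5.5252$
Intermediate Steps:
$O = -356085$ ($O = -8 - 356077 = -356085$)
$v = 170914$
$\frac{v + O}{168016 - 134502} = \frac{170914 - 356085}{168016 - 134502} = - \frac{185171}{33514}$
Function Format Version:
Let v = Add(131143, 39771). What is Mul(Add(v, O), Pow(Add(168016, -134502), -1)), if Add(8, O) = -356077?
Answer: Rational(-185171, 33514) ≈ -5.5252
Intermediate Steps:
O = -356085 (O = Add(-8, -356077) = -356085)
v = 170914
Mul(Add(v, O), Pow(Add(168016, -134502), -1)) = Mul(Add(170914, -356085), Pow(Add(168016, -134502), -1)) = Mul(-185171, Pow(33514, -1)) = Mul(-185171, Rational(1, 33514)) = Rational(-185171, 33514)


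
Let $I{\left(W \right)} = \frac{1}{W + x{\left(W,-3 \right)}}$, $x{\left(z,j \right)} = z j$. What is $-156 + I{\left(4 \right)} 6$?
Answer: $- \frac{627}{4} \approx -156.75$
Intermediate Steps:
$x{\left(z,j \right)} = j z$
$I{\left(W \right)} = - \frac{1}{2 W}$ ($I{\left(W \right)} = \frac{1}{W - 3 W} = \frac{1}{\left(-2\right) W} = - \frac{1}{2 W}$)
$-156 + I{\left(4 \right)} 6 = -156 + - \frac{1}{2 \cdot 4} \cdot 6 = -156 + \left(- \frac{1}{2}\right) \frac{1}{4} \cdot 6 = -156 - \frac{3}{4} = - \frac{627}{4}$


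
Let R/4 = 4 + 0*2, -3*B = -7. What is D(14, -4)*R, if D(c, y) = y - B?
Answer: -304/3 ≈ -101.33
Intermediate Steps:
B = 7/3 (B = -1/3*(-7) = 7/3 ≈ 2.3333)
D(c, y) = -7/3 + y (D(c, y) = y - 1*7/3 = y - 7/3 = -7/3 + y)
R = 16 (R = 4*(4 + 0*2) = 4*(4 + 0) = 4*4 = 16)
D(14, -4)*R = (-7/3 - 4)*16 = -19/3*16 = -304/3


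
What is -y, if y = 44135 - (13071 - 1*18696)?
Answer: -49760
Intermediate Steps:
y = 49760 (y = 44135 - (13071 - 18696) = 44135 - 1*(-5625) = 44135 + 5625 = 49760)
-y = -1*49760 = -49760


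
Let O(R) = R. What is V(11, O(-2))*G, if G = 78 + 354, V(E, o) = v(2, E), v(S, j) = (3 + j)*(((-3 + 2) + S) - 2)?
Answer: -6048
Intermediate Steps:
v(S, j) = (-3 + S)*(3 + j) (v(S, j) = (3 + j)*((-1 + S) - 2) = (3 + j)*(-3 + S) = (-3 + S)*(3 + j))
V(E, o) = -3 - E (V(E, o) = -9 - 3*E + 3*2 + 2*E = -9 - 3*E + 6 + 2*E = -3 - E)
G = 432
V(11, O(-2))*G = (-3 - 1*11)*432 = (-3 - 11)*432 = -14*432 = -6048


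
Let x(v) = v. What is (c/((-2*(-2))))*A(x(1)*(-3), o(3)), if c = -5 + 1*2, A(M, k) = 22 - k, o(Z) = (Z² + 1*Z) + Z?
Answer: -21/4 ≈ -5.2500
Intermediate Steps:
o(Z) = Z² + 2*Z (o(Z) = (Z² + Z) + Z = (Z + Z²) + Z = Z² + 2*Z)
c = -3 (c = -5 + 2 = -3)
(c/((-2*(-2))))*A(x(1)*(-3), o(3)) = (-3/((-2*(-2))))*(22 - 3*(2 + 3)) = (-3/4)*(22 - 3*5) = (-3*¼)*(22 - 1*15) = -3*(22 - 15)/4 = -¾*7 = -21/4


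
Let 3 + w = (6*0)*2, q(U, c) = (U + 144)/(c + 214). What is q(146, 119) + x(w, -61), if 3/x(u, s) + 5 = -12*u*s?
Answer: 637291/732933 ≈ 0.86951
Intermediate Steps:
q(U, c) = (144 + U)/(214 + c)
w = -3 (w = -3 + (6*0)*2 = -3 + 0*2 = -3 + 0 = -3)
x(u, s) = 3/(-5 - 12*s*u) (x(u, s) = 3/(-5 - 12*u*s) = 3/(-5 - 12*s*u))
q(146, 119) + x(w, -61) = (144 + 146)/(214 + 119) - 3/(5 + 12*(-61)*(-3)) = 290/333 - 3/(5 + 2196) = (1/333)*290 - 3/2201 = 290/333 - 3*1/2201 = 290/333 - 3/2201 = 637291/732933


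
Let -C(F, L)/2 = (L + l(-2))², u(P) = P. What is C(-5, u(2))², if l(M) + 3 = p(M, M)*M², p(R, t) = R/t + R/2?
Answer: 4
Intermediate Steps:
p(R, t) = R/2 + R/t (p(R, t) = R/t + R*(½) = R/t + R/2 = R/2 + R/t)
l(M) = -3 + M²*(1 + M/2) (l(M) = -3 + (M/2 + M/M)*M² = -3 + (M/2 + 1)*M² = -3 + (1 + M/2)*M² = -3 + M²*(1 + M/2))
C(F, L) = -2*(-3 + L)² (C(F, L) = -2*(L + (-3 + (½)*(-2)²*(2 - 2)))² = -2*(L + (-3 + (½)*4*0))² = -2*(L + (-3 + 0))² = -2*(L - 3)² = -2*(-3 + L)²)
C(-5, u(2))² = (-2*(-3 + 2)²)² = (-2*(-1)²)² = (-2*1)² = (-2)² = 4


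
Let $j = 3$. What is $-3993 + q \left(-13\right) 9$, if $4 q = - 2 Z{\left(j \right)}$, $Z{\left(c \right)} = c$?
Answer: $- \frac{7635}{2} \approx -3817.5$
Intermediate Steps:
$q = - \frac{3}{2}$ ($q = \frac{\left(-2\right) 3}{4} = \frac{1}{4} \left(-6\right) = - \frac{3}{2} \approx -1.5$)
$-3993 + q \left(-13\right) 9 = -3993 + \left(- \frac{3}{2}\right) \left(-13\right) 9 = -3993 + \frac{39}{2} \cdot 9 = -3993 + \frac{351}{2} = - \frac{7635}{2}$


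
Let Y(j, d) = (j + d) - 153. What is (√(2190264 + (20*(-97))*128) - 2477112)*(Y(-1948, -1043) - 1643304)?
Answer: 4078436098176 - 3292896*√485486 ≈ 4.0761e+12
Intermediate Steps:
Y(j, d) = -153 + d + j (Y(j, d) = (d + j) - 153 = -153 + d + j)
(√(2190264 + (20*(-97))*128) - 2477112)*(Y(-1948, -1043) - 1643304) = (√(2190264 + (20*(-97))*128) - 2477112)*((-153 - 1043 - 1948) - 1643304) = (√(2190264 - 1940*128) - 2477112)*(-3144 - 1643304) = (√(2190264 - 248320) - 2477112)*(-1646448) = (√1941944 - 2477112)*(-1646448) = (2*√485486 - 2477112)*(-1646448) = (-2477112 + 2*√485486)*(-1646448) = 4078436098176 - 3292896*√485486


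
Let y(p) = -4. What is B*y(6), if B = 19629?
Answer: -78516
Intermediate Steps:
B*y(6) = 19629*(-4) = -78516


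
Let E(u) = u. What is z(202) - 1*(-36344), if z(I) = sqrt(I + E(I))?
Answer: 36344 + 2*sqrt(101) ≈ 36364.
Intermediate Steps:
z(I) = sqrt(2)*sqrt(I) (z(I) = sqrt(I + I) = sqrt(2*I) = sqrt(2)*sqrt(I))
z(202) - 1*(-36344) = sqrt(2)*sqrt(202) - 1*(-36344) = 2*sqrt(101) + 36344 = 36344 + 2*sqrt(101)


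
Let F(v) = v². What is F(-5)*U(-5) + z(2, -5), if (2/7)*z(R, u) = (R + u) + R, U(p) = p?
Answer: -257/2 ≈ -128.50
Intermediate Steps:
z(R, u) = 7*R + 7*u/2 (z(R, u) = 7*((R + u) + R)/2 = 7*(u + 2*R)/2 = 7*R + 7*u/2)
F(-5)*U(-5) + z(2, -5) = (-5)²*(-5) + (7*2 + (7/2)*(-5)) = 25*(-5) + (14 - 35/2) = -125 - 7/2 = -257/2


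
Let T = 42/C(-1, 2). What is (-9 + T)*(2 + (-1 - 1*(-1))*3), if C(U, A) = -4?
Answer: -39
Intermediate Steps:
T = -21/2 (T = 42/(-4) = 42*(-¼) = -21/2 ≈ -10.500)
(-9 + T)*(2 + (-1 - 1*(-1))*3) = (-9 - 21/2)*(2 + (-1 - 1*(-1))*3) = -39*(2 + (-1 + 1)*3)/2 = -39*(2 + 0*3)/2 = -39*(2 + 0)/2 = -39/2*2 = -39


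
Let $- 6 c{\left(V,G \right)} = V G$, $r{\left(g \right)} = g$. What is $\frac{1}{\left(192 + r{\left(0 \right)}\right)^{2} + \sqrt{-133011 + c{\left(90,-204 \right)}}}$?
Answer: $\frac{4096}{151009383} - \frac{i \sqrt{14439}}{453028149} \approx 2.7124 \cdot 10^{-5} - 2.6524 \cdot 10^{-7} i$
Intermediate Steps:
$c{\left(V,G \right)} = - \frac{G V}{6}$ ($c{\left(V,G \right)} = - \frac{V G}{6} = - \frac{G V}{6}$)
$\frac{1}{\left(192 + r{\left(0 \right)}\right)^{2} + \sqrt{-133011 + c{\left(90,-204 \right)}}} = \frac{1}{\left(192 + 0\right)^{2} + \sqrt{-133011 - \left(-34\right) 90}} = \frac{1}{192^{2} + \sqrt{-133011 + 3060}} = \frac{1}{36864 + \sqrt{-129951}} = \frac{1}{36864 + 3 i \sqrt{14439}}$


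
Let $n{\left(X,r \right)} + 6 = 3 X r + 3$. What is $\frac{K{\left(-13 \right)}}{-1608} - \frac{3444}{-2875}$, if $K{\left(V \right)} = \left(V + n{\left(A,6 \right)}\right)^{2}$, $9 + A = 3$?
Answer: $- \frac{4833506}{577875} \approx -8.3643$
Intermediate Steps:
$A = -6$ ($A = -9 + 3 = -6$)
$n{\left(X,r \right)} = -3 + 3 X r$ ($n{\left(X,r \right)} = -6 + \left(3 X r + 3\right) = -6 + \left(3 + 3 X r\right) = -3 + 3 X r$)
$K{\left(V \right)} = \left(-111 + V\right)^{2}$ ($K{\left(V \right)} = \left(V + \left(-3 + 3 \left(-6\right) 6\right)\right)^{2} = \left(V - 111\right)^{2} = \left(-111 + V\right)^{2}$)
$\frac{K{\left(-13 \right)}}{-1608} - \frac{3444}{-2875} = \frac{\left(-111 - 13\right)^{2}}{-1608} - \frac{3444}{-2875} = \left(-124\right)^{2} \left(- \frac{1}{1608}\right) - - \frac{3444}{2875} = 15376 \left(- \frac{1}{1608}\right) + \frac{3444}{2875} = - \frac{1922}{201} + \frac{3444}{2875} = - \frac{4833506}{577875}$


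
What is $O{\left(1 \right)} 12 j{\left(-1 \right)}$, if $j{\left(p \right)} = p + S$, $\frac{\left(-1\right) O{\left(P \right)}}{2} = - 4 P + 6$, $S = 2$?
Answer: $-48$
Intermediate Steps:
$O{\left(P \right)} = -12 + 8 P$ ($O{\left(P \right)} = - 2 \left(- 4 P + 6\right) = - 2 \left(6 - 4 P\right) = -12 + 8 P$)
$j{\left(p \right)} = 2 + p$ ($j{\left(p \right)} = p + 2 = 2 + p$)
$O{\left(1 \right)} 12 j{\left(-1 \right)} = \left(-12 + 8 \cdot 1\right) 12 \left(2 - 1\right) = \left(-12 + 8\right) 12 \cdot 1 = \left(-4\right) 12 \cdot 1 = \left(-48\right) 1 = -48$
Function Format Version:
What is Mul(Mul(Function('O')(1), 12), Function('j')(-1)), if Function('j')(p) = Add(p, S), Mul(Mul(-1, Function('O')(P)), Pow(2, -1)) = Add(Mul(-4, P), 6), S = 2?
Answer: -48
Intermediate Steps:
Function('O')(P) = Add(-12, Mul(8, P)) (Function('O')(P) = Mul(-2, Add(Mul(-4, P), 6)) = Mul(-2, Add(6, Mul(-4, P))) = Add(-12, Mul(8, P)))
Function('j')(p) = Add(2, p) (Function('j')(p) = Add(p, 2) = Add(2, p))
Mul(Mul(Function('O')(1), 12), Function('j')(-1)) = Mul(Mul(Add(-12, Mul(8, 1)), 12), Add(2, -1)) = Mul(Mul(Add(-12, 8), 12), 1) = Mul(Mul(-4, 12), 1) = Mul(-48, 1) = -48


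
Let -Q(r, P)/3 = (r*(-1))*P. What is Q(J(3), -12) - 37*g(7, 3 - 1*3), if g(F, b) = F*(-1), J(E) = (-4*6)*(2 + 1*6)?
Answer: 7171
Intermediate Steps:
J(E) = -192 (J(E) = -24*(2 + 6) = -24*8 = -192)
Q(r, P) = 3*P*r (Q(r, P) = -3*r*(-1)*P = -3*(-r)*P = -(-3)*P*r = 3*P*r)
g(F, b) = -F
Q(J(3), -12) - 37*g(7, 3 - 1*3) = 3*(-12)*(-192) - (-37)*7 = 6912 - 37*(-7) = 6912 + 259 = 7171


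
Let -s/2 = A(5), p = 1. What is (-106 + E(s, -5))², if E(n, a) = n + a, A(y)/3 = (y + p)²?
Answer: 106929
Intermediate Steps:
A(y) = 3*(1 + y)² (A(y) = 3*(y + 1)² = 3*(1 + y)²)
s = -216 (s = -6*(1 + 5)² = -6*6² = -6*36 = -2*108 = -216)
E(n, a) = a + n
(-106 + E(s, -5))² = (-106 + (-5 - 216))² = (-106 - 221)² = (-327)² = 106929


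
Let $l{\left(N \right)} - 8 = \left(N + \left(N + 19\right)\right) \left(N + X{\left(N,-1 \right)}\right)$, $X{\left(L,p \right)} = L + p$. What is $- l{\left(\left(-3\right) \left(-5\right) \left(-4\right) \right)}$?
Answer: $-12229$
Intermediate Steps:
$l{\left(N \right)} = 8 + \left(-1 + 2 N\right) \left(19 + 2 N\right)$ ($l{\left(N \right)} = 8 + \left(N + \left(N + 19\right)\right) \left(N + \left(N - 1\right)\right) = 8 + \left(N + \left(19 + N\right)\right) \left(N + \left(-1 + N\right)\right) = 8 + \left(19 + 2 N\right) \left(-1 + 2 N\right) = 8 + \left(-1 + 2 N\right) \left(19 + 2 N\right)$)
$- l{\left(\left(-3\right) \left(-5\right) \left(-4\right) \right)} = - (-11 + 4 \left(\left(-3\right) \left(-5\right) \left(-4\right)\right)^{2} + 36 \left(-3\right) \left(-5\right) \left(-4\right)) = - (-11 + 4 \left(15 \left(-4\right)\right)^{2} + 36 \cdot 15 \left(-4\right)) = - (-11 + 4 \left(-60\right)^{2} + 36 \left(-60\right)) = - (-11 + 4 \cdot 3600 - 2160) = - (-11 + 14400 - 2160) = \left(-1\right) 12229 = -12229$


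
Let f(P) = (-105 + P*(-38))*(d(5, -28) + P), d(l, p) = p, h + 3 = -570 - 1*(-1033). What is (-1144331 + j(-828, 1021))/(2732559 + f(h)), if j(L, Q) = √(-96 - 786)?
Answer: 1144331/4864161 - 7*I*√2/1621387 ≈ 0.23526 - 6.1056e-6*I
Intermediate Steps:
j(L, Q) = 21*I*√2 (j(L, Q) = √(-882) = 21*I*√2)
h = 460 (h = -3 + (-570 - 1*(-1033)) = -3 + (-570 + 1033) = -3 + 463 = 460)
f(P) = (-105 - 38*P)*(-28 + P) (f(P) = (-105 + P*(-38))*(-28 + P) = (-105 - 38*P)*(-28 + P))
(-1144331 + j(-828, 1021))/(2732559 + f(h)) = (-1144331 + 21*I*√2)/(2732559 + (2940 - 38*460² + 959*460)) = (-1144331 + 21*I*√2)/(2732559 + (2940 - 38*211600 + 441140)) = (-1144331 + 21*I*√2)/(2732559 + (2940 - 8040800 + 441140)) = (-1144331 + 21*I*√2)/(2732559 - 7596720) = (-1144331 + 21*I*√2)/(-4864161) = (-1144331 + 21*I*√2)*(-1/4864161) = 1144331/4864161 - 7*I*√2/1621387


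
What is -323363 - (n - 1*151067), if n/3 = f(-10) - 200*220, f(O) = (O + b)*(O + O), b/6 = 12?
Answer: -36576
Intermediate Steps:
b = 72 (b = 6*12 = 72)
f(O) = 2*O*(72 + O) (f(O) = (O + 72)*(O + O) = (72 + O)*(2*O) = 2*O*(72 + O))
n = -135720 (n = 3*(2*(-10)*(72 - 10) - 200*220) = 3*(2*(-10)*62 - 44000) = 3*(-1240 - 44000) = 3*(-45240) = -135720)
-323363 - (n - 1*151067) = -323363 - (-135720 - 1*151067) = -323363 - (-135720 - 151067) = -323363 - 1*(-286787) = -323363 + 286787 = -36576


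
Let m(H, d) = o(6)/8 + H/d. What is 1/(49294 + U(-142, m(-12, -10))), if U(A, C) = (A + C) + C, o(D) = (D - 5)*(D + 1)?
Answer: 20/983123 ≈ 2.0343e-5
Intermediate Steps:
o(D) = (1 + D)*(-5 + D) (o(D) = (-5 + D)*(1 + D) = (1 + D)*(-5 + D))
m(H, d) = 7/8 + H/d (m(H, d) = (-5 + 6² - 4*6)/8 + H/d = (-5 + 36 - 24)*(⅛) + H/d = 7*(⅛) + H/d = 7/8 + H/d)
U(A, C) = A + 2*C
1/(49294 + U(-142, m(-12, -10))) = 1/(49294 + (-142 + 2*(7/8 - 12/(-10)))) = 1/(49294 + (-142 + 2*(7/8 - 12*(-⅒)))) = 1/(49294 + (-142 + 2*(7/8 + 6/5))) = 1/(49294 + (-142 + 2*(83/40))) = 1/(49294 + (-142 + 83/20)) = 1/(49294 - 2757/20) = 1/(983123/20) = 20/983123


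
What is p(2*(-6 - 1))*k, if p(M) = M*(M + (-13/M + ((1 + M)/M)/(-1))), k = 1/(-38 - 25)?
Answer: -28/9 ≈ -3.1111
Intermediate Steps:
k = -1/63 (k = 1/(-63) = -1/63 ≈ -0.015873)
p(M) = M*(M - 13/M - (1 + M)/M) (p(M) = M*(M + (-13/M + ((1 + M)/M)*(-1))) = M*(M + (-13/M - (1 + M)/M)) = M*(M - 13/M - (1 + M)/M))
p(2*(-6 - 1))*k = (-14 + (2*(-6 - 1))² - 2*(-6 - 1))*(-1/63) = (-14 + (2*(-7))² - 2*(-7))*(-1/63) = (-14 + (-14)² - 1*(-14))*(-1/63) = (-14 + 196 + 14)*(-1/63) = 196*(-1/63) = -28/9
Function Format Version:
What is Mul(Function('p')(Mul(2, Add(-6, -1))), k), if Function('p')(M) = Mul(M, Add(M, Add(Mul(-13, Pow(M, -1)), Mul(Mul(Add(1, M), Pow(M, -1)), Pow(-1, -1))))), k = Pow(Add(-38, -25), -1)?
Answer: Rational(-28, 9) ≈ -3.1111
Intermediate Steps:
k = Rational(-1, 63) (k = Pow(-63, -1) = Rational(-1, 63) ≈ -0.015873)
Function('p')(M) = Mul(M, Add(M, Mul(-13, Pow(M, -1)), Mul(-1, Pow(M, -1), Add(1, M)))) (Function('p')(M) = Mul(M, Add(M, Add(Mul(-13, Pow(M, -1)), Mul(Mul(Pow(M, -1), Add(1, M)), -1)))) = Mul(M, Add(M, Add(Mul(-13, Pow(M, -1)), Mul(-1, Pow(M, -1), Add(1, M))))) = Mul(M, Add(M, Mul(-13, Pow(M, -1)), Mul(-1, Pow(M, -1), Add(1, M)))))
Mul(Function('p')(Mul(2, Add(-6, -1))), k) = Mul(Add(-14, Pow(Mul(2, Add(-6, -1)), 2), Mul(-1, Mul(2, Add(-6, -1)))), Rational(-1, 63)) = Mul(Add(-14, Pow(Mul(2, -7), 2), Mul(-1, Mul(2, -7))), Rational(-1, 63)) = Mul(Add(-14, Pow(-14, 2), Mul(-1, -14)), Rational(-1, 63)) = Mul(Add(-14, 196, 14), Rational(-1, 63)) = Mul(196, Rational(-1, 63)) = Rational(-28, 9)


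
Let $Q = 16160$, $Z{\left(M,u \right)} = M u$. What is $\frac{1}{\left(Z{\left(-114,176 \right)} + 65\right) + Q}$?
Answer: $- \frac{1}{3839} \approx -0.00026048$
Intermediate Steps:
$\frac{1}{\left(Z{\left(-114,176 \right)} + 65\right) + Q} = \frac{1}{\left(\left(-114\right) 176 + 65\right) + 16160} = \frac{1}{\left(-20064 + 65\right) + 16160} = \frac{1}{-19999 + 16160} = \frac{1}{-3839} = - \frac{1}{3839}$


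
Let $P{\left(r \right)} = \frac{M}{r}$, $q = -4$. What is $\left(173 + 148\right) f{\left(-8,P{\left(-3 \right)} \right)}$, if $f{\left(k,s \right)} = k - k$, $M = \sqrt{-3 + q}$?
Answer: $0$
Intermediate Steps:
$M = i \sqrt{7}$ ($M = \sqrt{-3 - 4} = \sqrt{-7} = i \sqrt{7} \approx 2.6458 i$)
$P{\left(r \right)} = \frac{i \sqrt{7}}{r}$
$f{\left(k,s \right)} = 0$
$\left(173 + 148\right) f{\left(-8,P{\left(-3 \right)} \right)} = \left(173 + 148\right) 0 = 321 \cdot 0 = 0$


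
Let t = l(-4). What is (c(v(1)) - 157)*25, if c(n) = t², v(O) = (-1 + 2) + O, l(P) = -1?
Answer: -3900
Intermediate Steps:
v(O) = 1 + O
t = -1
c(n) = 1 (c(n) = (-1)² = 1)
(c(v(1)) - 157)*25 = (1 - 157)*25 = -156*25 = -3900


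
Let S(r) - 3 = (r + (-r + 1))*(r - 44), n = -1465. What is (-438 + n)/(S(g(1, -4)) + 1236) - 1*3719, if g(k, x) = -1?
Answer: -4442389/1194 ≈ -3720.6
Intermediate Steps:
S(r) = -41 + r (S(r) = 3 + (r + (-r + 1))*(r - 44) = 3 + (r + (1 - r))*(-44 + r) = 3 + 1*(-44 + r) = 3 + (-44 + r) = -41 + r)
(-438 + n)/(S(g(1, -4)) + 1236) - 1*3719 = (-438 - 1465)/((-41 - 1) + 1236) - 1*3719 = -1903/(-42 + 1236) - 3719 = -1903/1194 - 3719 = -4442389/1194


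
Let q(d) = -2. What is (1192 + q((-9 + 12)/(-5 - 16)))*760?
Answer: 904400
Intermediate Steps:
(1192 + q((-9 + 12)/(-5 - 16)))*760 = (1192 - 2)*760 = 1190*760 = 904400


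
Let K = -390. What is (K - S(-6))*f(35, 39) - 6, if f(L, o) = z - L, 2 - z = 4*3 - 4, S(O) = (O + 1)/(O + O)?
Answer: 192013/12 ≈ 16001.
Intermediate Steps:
S(O) = (1 + O)/(2*O) (S(O) = (1 + O)/((2*O)) = (1 + O)*(1/(2*O)) = (1 + O)/(2*O))
z = -6 (z = 2 - (4*3 - 4) = 2 - (12 - 4) = 2 - 1*8 = 2 - 8 = -6)
f(L, o) = -6 - L
(K - S(-6))*f(35, 39) - 6 = (-390 - (1 - 6)/(2*(-6)))*(-6 - 1*35) - 6 = (-390 - (-1)*(-5)/(2*6))*(-6 - 35) - 6 = (-390 - 1*5/12)*(-41) - 6 = (-390 - 5/12)*(-41) - 6 = -4685/12*(-41) - 6 = 192085/12 - 6 = 192013/12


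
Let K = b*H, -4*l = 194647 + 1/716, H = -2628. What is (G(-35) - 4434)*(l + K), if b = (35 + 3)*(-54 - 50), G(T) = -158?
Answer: -8496842882997/179 ≈ -4.7468e+10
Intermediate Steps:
b = -3952 (b = 38*(-104) = -3952)
l = -139367253/2864 (l = -(194647 + 1/716)/4 = -¼*139367253/716 = -139367253/2864 ≈ -48662.)
K = 10385856 (K = -3952*(-2628) = 10385856)
(G(-35) - 4434)*(l + K) = (-158 - 4434)*(-139367253/2864 + 10385856) = -4592*29605724331/2864 = -8496842882997/179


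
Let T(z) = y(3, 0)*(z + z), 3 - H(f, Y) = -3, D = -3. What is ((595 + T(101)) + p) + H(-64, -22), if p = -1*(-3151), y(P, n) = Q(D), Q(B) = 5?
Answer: 4762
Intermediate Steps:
y(P, n) = 5
p = 3151
H(f, Y) = 6 (H(f, Y) = 3 - 1*(-3) = 3 + 3 = 6)
T(z) = 10*z (T(z) = 5*(z + z) = 5*(2*z) = 10*z)
((595 + T(101)) + p) + H(-64, -22) = ((595 + 10*101) + 3151) + 6 = ((595 + 1010) + 3151) + 6 = (1605 + 3151) + 6 = 4756 + 6 = 4762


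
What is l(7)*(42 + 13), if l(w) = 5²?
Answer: 1375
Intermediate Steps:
l(w) = 25
l(7)*(42 + 13) = 25*(42 + 13) = 25*55 = 1375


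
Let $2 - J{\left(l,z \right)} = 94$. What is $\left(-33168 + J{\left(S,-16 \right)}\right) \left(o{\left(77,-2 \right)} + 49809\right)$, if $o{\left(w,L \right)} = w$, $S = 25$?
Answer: $-1659208360$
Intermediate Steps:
$J{\left(l,z \right)} = -92$ ($J{\left(l,z \right)} = 2 - 94 = -92$)
$\left(-33168 + J{\left(S,-16 \right)}\right) \left(o{\left(77,-2 \right)} + 49809\right) = \left(-33168 - 92\right) \left(77 + 49809\right) = \left(-33260\right) 49886 = -1659208360$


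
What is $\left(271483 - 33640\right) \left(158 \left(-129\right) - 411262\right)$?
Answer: $-102663503892$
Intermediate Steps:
$\left(271483 - 33640\right) \left(158 \left(-129\right) - 411262\right) = 237843 \left(-20382 - 411262\right) = 237843 \left(-431644\right) = -102663503892$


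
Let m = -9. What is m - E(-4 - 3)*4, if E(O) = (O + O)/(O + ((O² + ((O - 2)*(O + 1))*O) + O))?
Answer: -449/49 ≈ -9.1633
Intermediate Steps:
E(O) = 2*O/(O² + 2*O + O*(1 + O)*(-2 + O)) (E(O) = (2*O)/(O + ((O² + ((-2 + O)*(1 + O))*O) + O)) = (2*O)/(O + ((O² + ((1 + O)*(-2 + O))*O) + O)) = (2*O)/(O + ((O² + O*(1 + O)*(-2 + O)) + O)) = (2*O)/(O + (O + O² + O*(1 + O)*(-2 + O))) = (2*O)/(O² + 2*O + O*(1 + O)*(-2 + O)) = 2*O/(O² + 2*O + O*(1 + O)*(-2 + O)))
m - E(-4 - 3)*4 = -9 - 2/(-4 - 3)²*4 = -9 - 2/(-7)²*4 = -9 - 2*(1/49)*4 = -9 - 2*4/49 = -9 - 1*8/49 = -9 - 8/49 = -449/49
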